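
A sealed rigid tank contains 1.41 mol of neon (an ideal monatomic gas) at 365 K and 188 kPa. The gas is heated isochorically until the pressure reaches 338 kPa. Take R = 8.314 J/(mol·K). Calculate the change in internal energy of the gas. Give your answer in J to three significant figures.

Constant volume ⇒ W = 0, so Q = ΔU = nCᵥΔT with Cᵥ = 3R/2 = 12.47 J/(mol·K).
At constant V, T₂/T₁ = P₂/P₁ ⇒ ΔT = T₁(P₂/P₁ − 1) = 365·(338/188 − 1) = 291.2 K.
ΔU = (1.41)(12.47)(291.2) = 5121 J.

ΔU ≈ 5120 J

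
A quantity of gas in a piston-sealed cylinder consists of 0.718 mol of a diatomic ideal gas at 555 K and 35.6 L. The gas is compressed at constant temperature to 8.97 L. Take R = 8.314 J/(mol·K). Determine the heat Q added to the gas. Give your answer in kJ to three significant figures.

Q ≈ -4.57 kJ

Isothermal ⇒ ΔU = 0, so Q = W = nRT ln(V₂/V₁).
Q = (0.718)(8.314)(555) ln(8.97/35.6) = 3313 × -1.378 = -4567 J.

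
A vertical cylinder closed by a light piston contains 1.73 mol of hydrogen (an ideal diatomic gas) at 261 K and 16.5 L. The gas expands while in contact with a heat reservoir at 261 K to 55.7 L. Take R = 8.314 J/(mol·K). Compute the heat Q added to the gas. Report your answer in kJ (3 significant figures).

Isothermal ⇒ ΔU = 0, so Q = W = nRT ln(V₂/V₁).
Q = (1.73)(8.314)(261) ln(55.7/16.5) = 3754 × 1.217 = 4567 J.

Q ≈ 4.57 kJ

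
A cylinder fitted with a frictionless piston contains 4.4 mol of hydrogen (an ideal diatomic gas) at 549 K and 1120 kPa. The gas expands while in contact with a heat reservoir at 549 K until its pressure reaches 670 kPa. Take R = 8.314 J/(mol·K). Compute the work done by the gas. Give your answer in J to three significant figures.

W ≈ 10300 J

Isothermal process: W = nRT ln(V₂/V₁) = nRT ln(P₁/P₂).
W = (4.4)(8.314)(549) × ln(1120/670)
  = 20083 × ln(1.672) = 20083 × 0.5138
W_by_gas = 10319 J.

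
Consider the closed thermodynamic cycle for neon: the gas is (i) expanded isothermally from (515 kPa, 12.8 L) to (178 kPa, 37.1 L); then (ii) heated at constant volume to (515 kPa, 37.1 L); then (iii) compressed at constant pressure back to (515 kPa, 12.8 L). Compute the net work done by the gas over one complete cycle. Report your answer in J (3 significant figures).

Leg (i): W = PᵢVᵢ ln(V_f/Vᵢ) = (6592) ln(37.1/12.8) = 7015 J.
Leg (ii): W = 0.
Leg (iii): W = PΔV = (515)(12.8 − 37.1) = -12514 J.
W_net = 7015 − 12514 = -5499 J.

W_net ≈ -5500 J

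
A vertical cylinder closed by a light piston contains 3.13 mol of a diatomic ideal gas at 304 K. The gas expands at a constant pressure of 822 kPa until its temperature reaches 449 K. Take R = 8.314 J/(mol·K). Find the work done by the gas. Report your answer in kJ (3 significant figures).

Isobaric: W = P ΔV = nR ΔT.
W = (3.13)(8.314)(449 − 304) = 3773 J.

W ≈ 3.77 kJ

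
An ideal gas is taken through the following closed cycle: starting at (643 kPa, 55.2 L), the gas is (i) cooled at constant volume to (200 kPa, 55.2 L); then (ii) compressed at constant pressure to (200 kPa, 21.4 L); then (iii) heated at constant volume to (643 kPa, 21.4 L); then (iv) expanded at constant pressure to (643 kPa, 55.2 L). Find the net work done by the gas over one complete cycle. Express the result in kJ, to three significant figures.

W_net ≈ 15.0 kJ

Constant-volume legs do no work.
W(ii) = (200)(21.4 − 55.2) = -6760 J; W(iv) = (643)(55.2 − 21.4) = 21733 J.
W_net = -6760 + 21733 = 14973 J (the clockwise enclosed area).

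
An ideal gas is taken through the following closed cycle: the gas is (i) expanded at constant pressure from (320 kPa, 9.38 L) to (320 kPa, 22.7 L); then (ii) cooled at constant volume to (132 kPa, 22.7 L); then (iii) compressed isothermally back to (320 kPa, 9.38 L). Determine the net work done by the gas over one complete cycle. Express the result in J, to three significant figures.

Leg (i): W = PΔV = (320)(22.7 − 9.38) = 4262 J.
Leg (ii): W = 0.
Leg (iii): W = PᵢVᵢ ln(V_f/Vᵢ) = (2996) ln(9.38/22.7) = -2648 J.
W_net = 4262 − 2648 = 1614 J.

W_net ≈ 1610 J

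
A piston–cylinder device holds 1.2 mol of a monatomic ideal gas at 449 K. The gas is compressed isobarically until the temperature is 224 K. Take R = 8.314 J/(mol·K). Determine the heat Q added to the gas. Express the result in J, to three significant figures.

Q ≈ -5610 J

Isobaric: W = nRΔT = (1.2)(8.314)(-225) = -2245 J.
ΔU = nCᵥΔT with Cᵥ = 3R/2: ΔU = (1.2)(12.47)(-225) = -3367 J.
Q = ΔU + W = -3367 − 2245 = -5612 J.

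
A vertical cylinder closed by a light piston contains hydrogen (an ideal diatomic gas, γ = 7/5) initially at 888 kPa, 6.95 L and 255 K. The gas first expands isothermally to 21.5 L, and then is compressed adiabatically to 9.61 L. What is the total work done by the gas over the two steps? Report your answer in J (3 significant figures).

W_total ≈ 1110 J

Step 1 (isothermal): W = P₁V₁ ln(V₂/V₁) = (6172) ln(21.5/6.95) = 6970 J.
After step 1: P = 287.1 kPa, V = 21.5 L, T = 255 K.
Step 2 (adiabatic): W = (P₁V₁ − P₂V₂)/(γ−1) = (6172 − 8517)/0.4 = -5863 J.
W_total = 6970 − 5863 = 1106 J.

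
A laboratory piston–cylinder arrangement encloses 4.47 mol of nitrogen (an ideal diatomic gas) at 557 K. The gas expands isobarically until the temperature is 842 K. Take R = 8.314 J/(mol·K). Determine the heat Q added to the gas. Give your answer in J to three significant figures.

Isobaric: W = nRΔT = (4.47)(8.314)(285) = 10592 J.
ΔU = nCᵥΔT with Cᵥ = 5R/2: ΔU = (4.47)(20.79)(285) = 26479 J.
Q = ΔU + W = 26479 + 10592 = 37071 J.

Q ≈ 37100 J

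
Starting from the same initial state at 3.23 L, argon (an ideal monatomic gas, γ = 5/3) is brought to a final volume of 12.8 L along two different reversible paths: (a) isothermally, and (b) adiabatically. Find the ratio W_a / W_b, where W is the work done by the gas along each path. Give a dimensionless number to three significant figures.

Path (a) isothermal: W = P₁V₁ ln(V₂/V₁) → W_a/(P₁V₁) = 1.377.
Path (b) adiabatic: W = P₁V₁(1 − (V₁/V₂)^(γ−1))/(γ−1) → W_b/(P₁V₁) = 0.901.
W_a / W_b = 1.377 / 0.901 = 1.528.

W_a / W_b ≈ 1.53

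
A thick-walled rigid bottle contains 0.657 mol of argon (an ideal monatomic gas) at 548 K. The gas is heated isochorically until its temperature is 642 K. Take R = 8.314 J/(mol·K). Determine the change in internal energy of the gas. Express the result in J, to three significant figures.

ΔU ≈ 770 J

Constant volume ⇒ W = 0, so Q = ΔU = nCᵥΔT with Cᵥ = 3R/2 = 12.47 J/(mol·K).
ΔU = (0.657)(12.47)(642 − 548) = 770.2 J.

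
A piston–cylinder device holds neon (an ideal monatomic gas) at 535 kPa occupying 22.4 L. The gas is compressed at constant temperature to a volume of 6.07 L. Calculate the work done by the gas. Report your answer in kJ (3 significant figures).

Isothermal: W = nRT ln(V₂/V₁) = P₁V₁ ln(V₂/V₁).
P₁V₁ = (535 kPa)(22.4 L) = 11984 J.
W = 11984 × ln(6.07/22.4) = 11984 × -1.306
W_by_gas = -15648 J.

W ≈ -15.6 kJ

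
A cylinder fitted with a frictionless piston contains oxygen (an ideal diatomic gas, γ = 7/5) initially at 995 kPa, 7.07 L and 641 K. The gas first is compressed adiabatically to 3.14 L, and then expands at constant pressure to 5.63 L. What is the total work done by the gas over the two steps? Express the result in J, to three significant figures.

Step 1 (adiabatic): W = (P₁V₁ − P₂V₂)/(γ−1) = (7035 − 9733)/0.4 = -6745 J.
After step 1: P = 3100 kPa, V = 3.14 L, T = 886.9 K.
Step 2 (isobaric): W = PΔV = (3100 kPa)(5.63 − 3.14 L) = 7718 J.
W_total = -6745 + 7718 = 972.7 J.

W_total ≈ 973 J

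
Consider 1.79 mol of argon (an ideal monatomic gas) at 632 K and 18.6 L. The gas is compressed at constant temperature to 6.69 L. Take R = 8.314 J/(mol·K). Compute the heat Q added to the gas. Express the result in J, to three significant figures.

Isothermal ⇒ ΔU = 0, so Q = W = nRT ln(V₂/V₁).
Q = (1.79)(8.314)(632) ln(6.69/18.6) = 9405 × -1.023 = -9618 J.

Q ≈ -9620 J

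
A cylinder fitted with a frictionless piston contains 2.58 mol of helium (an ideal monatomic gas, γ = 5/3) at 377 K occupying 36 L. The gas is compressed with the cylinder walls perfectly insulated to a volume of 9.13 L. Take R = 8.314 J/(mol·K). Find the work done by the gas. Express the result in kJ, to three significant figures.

Adiabatic: TV^(γ−1) = const with γ = 5/3.
T₂ = T₁ (V₁/V₂)^(γ−1) = 377 × (36/9.13)^0.667 = 377 × 2.496 = 940.9 K.
W_by = nCᵥ(T₁ − T₂) = (2.58)(12.47)(377 − 940.9) = -18145 J.

W ≈ -18.1 kJ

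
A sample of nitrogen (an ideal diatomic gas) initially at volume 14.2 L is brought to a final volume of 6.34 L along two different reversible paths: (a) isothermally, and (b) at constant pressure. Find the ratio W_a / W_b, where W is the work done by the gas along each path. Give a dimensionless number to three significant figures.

Path (a) isothermal: W = P₁V₁ ln(V₂/V₁) → W_a/(P₁V₁) = -0.8064.
Path (b) isobaric: W = P₁(V₂ − V₁) → W_b/(P₁V₁) = -0.5535.
W_a / W_b = -0.8064 / -0.5535 = 1.457.

W_a / W_b ≈ 1.46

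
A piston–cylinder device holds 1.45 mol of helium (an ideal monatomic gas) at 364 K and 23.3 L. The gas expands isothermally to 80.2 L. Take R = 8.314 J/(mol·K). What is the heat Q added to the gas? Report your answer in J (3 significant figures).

Q ≈ 5420 J

Isothermal ⇒ ΔU = 0, so Q = W = nRT ln(V₂/V₁).
Q = (1.45)(8.314)(364) ln(80.2/23.3) = 4388 × 1.236 = 5424 J.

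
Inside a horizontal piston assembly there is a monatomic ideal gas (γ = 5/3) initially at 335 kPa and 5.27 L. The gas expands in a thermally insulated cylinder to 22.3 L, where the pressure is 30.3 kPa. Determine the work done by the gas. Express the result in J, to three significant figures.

W ≈ 1630 J

Adiabatic: W = (P₁V₁ − P₂V₂)/(γ − 1) with γ = 5/3.
P₁V₁ = 1765 J, P₂V₂ = 675.7 J.
W = (1765 − 675.7) / 0.6667 = 1635 J.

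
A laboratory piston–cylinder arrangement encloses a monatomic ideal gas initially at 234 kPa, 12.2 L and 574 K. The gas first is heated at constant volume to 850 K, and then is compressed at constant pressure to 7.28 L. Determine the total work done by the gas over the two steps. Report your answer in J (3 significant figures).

W_total ≈ -1700 J

Step 1 (isochoric): W = 0 (constant volume).
After step 1: P = 346.5 kPa (V unchanged).
Step 2 (isobaric): W = PΔV = (346.5 kPa)(7.28 − 12.2 L) = -1705 J.
W_total = 0 − 1705 = -1705 J.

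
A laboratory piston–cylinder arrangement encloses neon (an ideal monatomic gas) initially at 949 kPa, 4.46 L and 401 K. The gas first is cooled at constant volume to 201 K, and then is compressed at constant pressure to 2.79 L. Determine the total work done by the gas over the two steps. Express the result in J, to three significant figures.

Step 1 (isochoric): W = 0 (constant volume).
After step 1: P = 475.7 kPa (V unchanged).
Step 2 (isobaric): W = PΔV = (475.7 kPa)(2.79 − 4.46 L) = -794.4 J.
W_total = 0 − 794.4 = -794.4 J.

W_total ≈ -794 J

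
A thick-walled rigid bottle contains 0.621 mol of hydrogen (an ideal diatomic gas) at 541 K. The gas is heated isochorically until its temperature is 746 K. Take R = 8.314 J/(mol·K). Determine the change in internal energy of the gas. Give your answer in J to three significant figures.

Constant volume ⇒ W = 0, so Q = ΔU = nCᵥΔT with Cᵥ = 5R/2 = 20.79 J/(mol·K).
ΔU = (0.621)(20.79)(746 − 541) = 2646 J.

ΔU ≈ 2650 J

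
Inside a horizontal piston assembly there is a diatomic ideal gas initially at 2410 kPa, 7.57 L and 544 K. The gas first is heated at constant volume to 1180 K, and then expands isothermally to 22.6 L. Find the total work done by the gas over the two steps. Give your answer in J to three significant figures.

W_total ≈ 43300 J

Step 1 (isochoric): W = 0 (constant volume).
After step 1: P = 5228 kPa (V unchanged).
Step 2 (isothermal): W = P₁V₁ ln(V₂/V₁) = (39573) ln(22.6/7.57) = 43283 J.
W_total = 0 + 43283 = 43283 J.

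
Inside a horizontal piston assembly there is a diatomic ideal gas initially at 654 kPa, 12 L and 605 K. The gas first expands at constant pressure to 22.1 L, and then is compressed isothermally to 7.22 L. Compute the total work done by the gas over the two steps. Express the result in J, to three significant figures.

W_total ≈ -9560 J

Step 1 (isobaric): W = PΔV = (654 kPa)(22.1 − 12 L) = 6605 J.
After step 1: P = 654 kPa, V = 22.1 L, T = 1114 K.
Step 2 (isothermal): W = P₁V₁ ln(V₂/V₁) = (14453) ln(7.22/22.1) = -16169 J.
W_total = 6605 − 16169 = -9564 J.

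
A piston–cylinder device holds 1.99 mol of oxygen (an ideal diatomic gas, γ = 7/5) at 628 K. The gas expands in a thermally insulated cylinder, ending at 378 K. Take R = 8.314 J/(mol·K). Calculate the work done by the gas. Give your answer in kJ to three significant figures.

W ≈ 10.3 kJ

Adiabatic ⇒ Q = 0, so W_by = −ΔU = nCᵥ(T₁ − T₂).
Cᵥ = 5R/2 = 20.79 J/(mol·K).
W = (1.99)(20.79)(628 − 378) = 10341 J.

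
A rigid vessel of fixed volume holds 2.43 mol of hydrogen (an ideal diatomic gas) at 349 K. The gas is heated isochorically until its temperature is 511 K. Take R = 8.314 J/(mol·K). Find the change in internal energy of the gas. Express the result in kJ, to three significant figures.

ΔU ≈ 8.18 kJ

Constant volume ⇒ W = 0, so Q = ΔU = nCᵥΔT with Cᵥ = 5R/2 = 20.79 J/(mol·K).
ΔU = (2.43)(20.79)(511 − 349) = 8182 J.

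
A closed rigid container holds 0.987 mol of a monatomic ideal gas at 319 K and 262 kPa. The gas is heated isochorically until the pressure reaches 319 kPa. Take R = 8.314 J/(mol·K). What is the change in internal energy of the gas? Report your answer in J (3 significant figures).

ΔU ≈ 854 J

Constant volume ⇒ W = 0, so Q = ΔU = nCᵥΔT with Cᵥ = 3R/2 = 12.47 J/(mol·K).
At constant V, T₂/T₁ = P₂/P₁ ⇒ ΔT = T₁(P₂/P₁ − 1) = 319·(319/262 − 1) = 69.4 K.
ΔU = (0.987)(12.47)(69.4) = 854.2 J.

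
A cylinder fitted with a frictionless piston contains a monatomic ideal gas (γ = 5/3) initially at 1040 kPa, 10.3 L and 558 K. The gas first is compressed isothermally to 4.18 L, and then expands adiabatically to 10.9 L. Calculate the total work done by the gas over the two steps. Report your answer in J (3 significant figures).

Step 1 (isothermal): W = P₁V₁ ln(V₂/V₁) = (10712) ln(4.18/10.3) = -9660 J.
After step 1: P = 2563 kPa, V = 4.18 L, T = 558 K.
Step 2 (adiabatic): W = (P₁V₁ − P₂V₂)/(γ−1) = (10712 − 5654)/0.667 = 7587 J.
W_total = -9660 + 7587 = -2074 J.

W_total ≈ -2070 J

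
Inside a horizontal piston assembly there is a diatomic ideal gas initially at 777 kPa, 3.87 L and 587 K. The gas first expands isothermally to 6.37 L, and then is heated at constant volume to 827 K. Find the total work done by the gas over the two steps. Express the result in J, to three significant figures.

Step 1 (isothermal): W = P₁V₁ ln(V₂/V₁) = (3007) ln(6.37/3.87) = 1499 J.
Step 2 (isochoric): W = 0 (constant volume).
W_total = 1499 + 0 = 1499 J.

W_total ≈ 1500 J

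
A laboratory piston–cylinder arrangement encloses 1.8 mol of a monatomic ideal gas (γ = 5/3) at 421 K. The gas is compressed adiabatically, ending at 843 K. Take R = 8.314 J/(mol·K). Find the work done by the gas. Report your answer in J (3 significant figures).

W ≈ -9470 J

Adiabatic ⇒ Q = 0, so W_by = −ΔU = nCᵥ(T₁ − T₂).
Cᵥ = 3R/2 = 12.47 J/(mol·K).
W = (1.8)(12.47)(421 − 843) = -9473 J.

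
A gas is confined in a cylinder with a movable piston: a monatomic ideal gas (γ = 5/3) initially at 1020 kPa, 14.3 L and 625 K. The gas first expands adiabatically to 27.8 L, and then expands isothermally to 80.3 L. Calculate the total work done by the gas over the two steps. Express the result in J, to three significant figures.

Step 1 (adiabatic): W = (P₁V₁ − P₂V₂)/(γ−1) = (14586 − 9364)/0.667 = 7833 J.
After step 1: P = 336.8 kPa, V = 27.8 L, T = 401.2 K.
Step 2 (isothermal): W = P₁V₁ ln(V₂/V₁) = (9364) ln(80.3/27.8) = 9933 J.
W_total = 7833 + 9933 = 17766 J.

W_total ≈ 17800 J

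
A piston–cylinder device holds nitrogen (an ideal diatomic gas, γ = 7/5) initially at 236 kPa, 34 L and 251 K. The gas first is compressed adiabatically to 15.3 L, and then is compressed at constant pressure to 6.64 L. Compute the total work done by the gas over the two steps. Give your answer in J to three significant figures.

W_total ≈ -13800 J

Step 1 (adiabatic): W = (P₁V₁ − P₂V₂)/(γ−1) = (8024 − 11043)/0.4 = -7549 J.
After step 1: P = 721.8 kPa, V = 15.3 L, T = 345.5 K.
Step 2 (isobaric): W = PΔV = (721.8 kPa)(6.64 − 15.3 L) = -6251 J.
W_total = -7549 − 6251 = -13799 J.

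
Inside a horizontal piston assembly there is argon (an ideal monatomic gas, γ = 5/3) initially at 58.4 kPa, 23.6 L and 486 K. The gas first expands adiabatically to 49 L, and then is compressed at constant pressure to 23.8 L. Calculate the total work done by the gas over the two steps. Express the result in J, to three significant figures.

W_total ≈ 362 J

Step 1 (adiabatic): W = (P₁V₁ − P₂V₂)/(γ−1) = (1378 − 846.8)/0.667 = 797.1 J.
After step 1: P = 17.28 kPa, V = 49 L, T = 298.6 K.
Step 2 (isobaric): W = PΔV = (17.28 kPa)(23.8 − 49 L) = -435.5 J.
W_total = 797.1 − 435.5 = 361.6 J.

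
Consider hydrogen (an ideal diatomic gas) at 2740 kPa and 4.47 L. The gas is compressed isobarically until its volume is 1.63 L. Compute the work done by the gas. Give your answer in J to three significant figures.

W ≈ -7780 J

Isobaric: W = P ΔV.
W = (2740 kPa)(1.63 − 4.47 L) = (2740)(-2.84) = -7782 J.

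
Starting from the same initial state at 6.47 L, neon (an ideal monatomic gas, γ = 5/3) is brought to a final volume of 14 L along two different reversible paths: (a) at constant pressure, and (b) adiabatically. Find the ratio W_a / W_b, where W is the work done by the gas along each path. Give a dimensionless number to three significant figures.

Path (a) isobaric: W = P₁(V₂ − V₁) → W_a/(P₁V₁) = 1.164.
Path (b) adiabatic: W = P₁V₁(1 − (V₁/V₂)^(γ−1))/(γ−1) → W_b/(P₁V₁) = 0.6034.
W_a / W_b = 1.164 / 0.6034 = 1.929.

W_a / W_b ≈ 1.93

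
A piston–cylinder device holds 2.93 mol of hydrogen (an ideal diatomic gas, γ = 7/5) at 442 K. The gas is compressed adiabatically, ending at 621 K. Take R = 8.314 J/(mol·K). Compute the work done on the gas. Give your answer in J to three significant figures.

W ≈ 10900 J

Adiabatic ⇒ Q = 0, so W_by = −ΔU = nCᵥ(T₁ − T₂).
Cᵥ = 5R/2 = 20.79 J/(mol·K).
W = (2.93)(20.79)(442 − 621) = -10901 J.
Work on gas = −W_by = 10901 J.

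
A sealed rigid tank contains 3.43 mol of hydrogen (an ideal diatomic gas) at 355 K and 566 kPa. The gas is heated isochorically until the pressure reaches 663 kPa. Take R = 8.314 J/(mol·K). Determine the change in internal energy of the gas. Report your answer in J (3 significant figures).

ΔU ≈ 4340 J

Constant volume ⇒ W = 0, so Q = ΔU = nCᵥΔT with Cᵥ = 5R/2 = 20.79 J/(mol·K).
At constant V, T₂/T₁ = P₂/P₁ ⇒ ΔT = T₁(P₂/P₁ − 1) = 355·(663/566 − 1) = 60.84 K.
ΔU = (3.43)(20.79)(60.84) = 4337 J.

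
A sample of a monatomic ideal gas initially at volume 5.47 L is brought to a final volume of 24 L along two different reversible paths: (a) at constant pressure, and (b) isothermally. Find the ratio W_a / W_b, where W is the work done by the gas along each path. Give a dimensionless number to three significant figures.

Path (a) isobaric: W = P₁(V₂ − V₁) → W_a/(P₁V₁) = 3.388.
Path (b) isothermal: W = P₁V₁ ln(V₂/V₁) → W_b/(P₁V₁) = 1.479.
W_a / W_b = 3.388 / 1.479 = 2.291.

W_a / W_b ≈ 2.29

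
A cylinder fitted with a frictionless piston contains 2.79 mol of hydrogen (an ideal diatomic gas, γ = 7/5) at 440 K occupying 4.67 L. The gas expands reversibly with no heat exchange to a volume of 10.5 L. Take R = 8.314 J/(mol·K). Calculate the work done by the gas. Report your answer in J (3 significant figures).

Adiabatic: TV^(γ−1) = const with γ = 7/5.
T₂ = T₁ (V₁/V₂)^(γ−1) = 440 × (4.67/10.5)^0.4 = 440 × 0.7232 = 318.2 K.
W_by = nCᵥ(T₁ − T₂) = (2.79)(20.79)(440 − 318.2) = 7063 J.

W ≈ 7060 J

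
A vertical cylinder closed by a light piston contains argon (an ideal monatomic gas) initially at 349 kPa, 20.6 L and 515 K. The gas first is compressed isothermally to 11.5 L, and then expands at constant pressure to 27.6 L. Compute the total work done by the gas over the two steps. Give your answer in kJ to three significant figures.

Step 1 (isothermal): W = P₁V₁ ln(V₂/V₁) = (7189) ln(11.5/20.6) = -4191 J.
After step 1: P = 625.2 kPa, V = 11.5 L, T = 515 K.
Step 2 (isobaric): W = PΔV = (625.2 kPa)(27.6 − 11.5 L) = 10065 J.
W_total = -4191 + 10065 = 5874 J.

W_total ≈ 5.87 kJ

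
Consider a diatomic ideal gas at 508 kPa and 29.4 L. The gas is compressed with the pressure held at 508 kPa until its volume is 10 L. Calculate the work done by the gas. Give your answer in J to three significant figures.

Isobaric: W = P ΔV.
W = (508 kPa)(10 − 29.4 L) = (508)(-19.4) = -9855 J.

W ≈ -9860 J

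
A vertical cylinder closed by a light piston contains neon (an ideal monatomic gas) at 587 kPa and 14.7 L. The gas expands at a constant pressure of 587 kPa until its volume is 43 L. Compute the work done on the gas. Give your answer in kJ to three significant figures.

W ≈ -16.6 kJ

Isobaric: W = P ΔV.
W = (587 kPa)(43 − 14.7 L) = (587)(28.3) = 16612 J.
Work on gas = −W_by = -16612 J.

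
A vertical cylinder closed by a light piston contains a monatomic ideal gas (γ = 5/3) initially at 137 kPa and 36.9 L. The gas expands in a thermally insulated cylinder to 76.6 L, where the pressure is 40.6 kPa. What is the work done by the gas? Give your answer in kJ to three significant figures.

Adiabatic: W = (P₁V₁ − P₂V₂)/(γ − 1) with γ = 5/3.
P₁V₁ = 5055 J, P₂V₂ = 3110 J.
W = (5055 − 3110) / 0.6667 = 2918 J.

W ≈ 2.92 kJ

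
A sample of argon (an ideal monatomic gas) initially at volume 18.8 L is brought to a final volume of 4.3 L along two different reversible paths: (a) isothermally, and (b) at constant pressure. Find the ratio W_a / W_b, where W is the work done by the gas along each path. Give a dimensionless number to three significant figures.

W_a / W_b ≈ 1.91

Path (a) isothermal: W = P₁V₁ ln(V₂/V₁) → W_a/(P₁V₁) = -1.475.
Path (b) isobaric: W = P₁(V₂ − V₁) → W_b/(P₁V₁) = -0.7713.
W_a / W_b = -1.475 / -0.7713 = 1.913.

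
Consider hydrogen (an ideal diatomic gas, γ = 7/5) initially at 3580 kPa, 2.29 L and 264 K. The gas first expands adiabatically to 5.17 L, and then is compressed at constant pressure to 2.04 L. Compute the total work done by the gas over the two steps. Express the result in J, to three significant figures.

W_total ≈ 2110 J

Step 1 (adiabatic): W = (P₁V₁ − P₂V₂)/(γ−1) = (8198 − 5919)/0.4 = 5698 J.
After step 1: P = 1145 kPa, V = 5.17 L, T = 190.6 K.
Step 2 (isobaric): W = PΔV = (1145 kPa)(2.04 − 5.17 L) = -3584 J.
W_total = 5698 − 3584 = 2114 J.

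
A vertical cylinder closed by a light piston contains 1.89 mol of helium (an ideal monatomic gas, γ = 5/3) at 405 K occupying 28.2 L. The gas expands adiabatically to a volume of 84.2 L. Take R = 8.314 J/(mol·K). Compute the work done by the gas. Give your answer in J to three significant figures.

W ≈ 4940 J

Adiabatic: TV^(γ−1) = const with γ = 5/3.
T₂ = T₁ (V₁/V₂)^(γ−1) = 405 × (28.2/84.2)^0.667 = 405 × 0.4823 = 195.3 K.
W_by = nCᵥ(T₁ − T₂) = (1.89)(12.47)(405 − 195.3) = 4942 J.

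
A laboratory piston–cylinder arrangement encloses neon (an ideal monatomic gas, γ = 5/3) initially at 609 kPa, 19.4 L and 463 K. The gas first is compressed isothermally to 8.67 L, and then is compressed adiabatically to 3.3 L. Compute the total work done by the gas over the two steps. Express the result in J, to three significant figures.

Step 1 (isothermal): W = P₁V₁ ln(V₂/V₁) = (11815) ln(8.67/19.4) = -9516 J.
After step 1: P = 1363 kPa, V = 8.67 L, T = 463 K.
Step 2 (adiabatic): W = (P₁V₁ − P₂V₂)/(γ−1) = (11815 − 22495)/0.667 = -16021 J.
W_total = -9516 − 16021 = -25536 J.

W_total ≈ -25500 J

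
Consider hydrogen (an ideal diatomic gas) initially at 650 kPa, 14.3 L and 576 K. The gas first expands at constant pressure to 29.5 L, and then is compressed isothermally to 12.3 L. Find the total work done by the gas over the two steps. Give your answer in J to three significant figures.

Step 1 (isobaric): W = PΔV = (650 kPa)(29.5 − 14.3 L) = 9880 J.
After step 1: P = 650 kPa, V = 29.5 L, T = 1188 K.
Step 2 (isothermal): W = P₁V₁ ln(V₂/V₁) = (19175) ln(12.3/29.5) = -16774 J.
W_total = 9880 − 16774 = -6894 J.

W_total ≈ -6890 J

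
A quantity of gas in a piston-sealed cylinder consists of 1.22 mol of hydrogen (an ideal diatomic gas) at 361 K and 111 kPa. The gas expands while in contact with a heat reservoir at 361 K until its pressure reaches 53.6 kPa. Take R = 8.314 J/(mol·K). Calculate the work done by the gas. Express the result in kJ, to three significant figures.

W ≈ 2.67 kJ

Isothermal process: W = nRT ln(V₂/V₁) = nRT ln(P₁/P₂).
W = (1.22)(8.314)(361) × ln(111/53.6)
  = 3662 × ln(2.071) = 3662 × 0.728
W_by_gas = 2666 J.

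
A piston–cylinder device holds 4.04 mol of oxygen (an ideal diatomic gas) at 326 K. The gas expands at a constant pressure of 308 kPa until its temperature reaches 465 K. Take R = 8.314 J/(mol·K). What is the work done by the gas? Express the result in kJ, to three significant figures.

Isobaric: W = P ΔV = nR ΔT.
W = (4.04)(8.314)(465 − 326) = 4669 J.

W ≈ 4.67 kJ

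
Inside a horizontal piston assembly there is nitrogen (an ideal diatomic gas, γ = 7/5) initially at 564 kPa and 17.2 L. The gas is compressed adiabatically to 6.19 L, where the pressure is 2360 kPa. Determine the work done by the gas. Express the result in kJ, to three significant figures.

Adiabatic: W = (P₁V₁ − P₂V₂)/(γ − 1) with γ = 7/5.
P₁V₁ = 9701 J, P₂V₂ = 14608 J.
W = (9701 − 14608) / 0.4 = -12269 J.

W ≈ -12.3 kJ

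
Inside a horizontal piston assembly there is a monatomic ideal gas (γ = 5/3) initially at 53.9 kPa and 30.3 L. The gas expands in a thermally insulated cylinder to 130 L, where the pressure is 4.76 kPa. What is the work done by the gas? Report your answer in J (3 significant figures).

W ≈ 1520 J

Adiabatic: W = (P₁V₁ − P₂V₂)/(γ − 1) with γ = 5/3.
P₁V₁ = 1633 J, P₂V₂ = 618.8 J.
W = (1633 − 618.8) / 0.6667 = 1522 J.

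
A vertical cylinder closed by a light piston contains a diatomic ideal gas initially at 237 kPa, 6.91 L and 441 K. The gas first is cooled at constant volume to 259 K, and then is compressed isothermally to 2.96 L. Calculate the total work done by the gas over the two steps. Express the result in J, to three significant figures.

Step 1 (isochoric): W = 0 (constant volume).
After step 1: P = 139.2 kPa (V unchanged).
Step 2 (isothermal): W = P₁V₁ ln(V₂/V₁) = (961.8) ln(2.96/6.91) = -815.4 J.
W_total = 0 − 815.4 = -815.4 J.

W_total ≈ -815 J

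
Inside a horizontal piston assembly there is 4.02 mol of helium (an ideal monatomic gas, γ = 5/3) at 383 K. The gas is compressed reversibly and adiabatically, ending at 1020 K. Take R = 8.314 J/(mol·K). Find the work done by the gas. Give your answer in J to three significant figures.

W ≈ -31900 J

Adiabatic ⇒ Q = 0, so W_by = −ΔU = nCᵥ(T₁ − T₂).
Cᵥ = 3R/2 = 12.47 J/(mol·K).
W = (4.02)(12.47)(383 − 1020) = -31935 J.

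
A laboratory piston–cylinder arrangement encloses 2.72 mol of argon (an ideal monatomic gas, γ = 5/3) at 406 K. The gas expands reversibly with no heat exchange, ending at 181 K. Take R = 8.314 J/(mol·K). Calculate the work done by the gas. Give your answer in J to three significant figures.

Adiabatic ⇒ Q = 0, so W_by = −ΔU = nCᵥ(T₁ − T₂).
Cᵥ = 3R/2 = 12.47 J/(mol·K).
W = (2.72)(12.47)(406 − 181) = 7632 J.

W ≈ 7630 J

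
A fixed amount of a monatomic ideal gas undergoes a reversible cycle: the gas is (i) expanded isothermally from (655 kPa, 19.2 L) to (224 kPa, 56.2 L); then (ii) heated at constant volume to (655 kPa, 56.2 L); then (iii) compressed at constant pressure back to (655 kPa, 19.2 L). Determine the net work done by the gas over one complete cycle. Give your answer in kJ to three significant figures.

W_net ≈ -10.7 kJ

Leg (i): W = PᵢVᵢ ln(V_f/Vᵢ) = (12576) ln(56.2/19.2) = 13507 J.
Leg (ii): W = 0.
Leg (iii): W = PΔV = (655)(19.2 − 56.2) = -24235 J.
W_net = 13507 − 24235 = -10728 J.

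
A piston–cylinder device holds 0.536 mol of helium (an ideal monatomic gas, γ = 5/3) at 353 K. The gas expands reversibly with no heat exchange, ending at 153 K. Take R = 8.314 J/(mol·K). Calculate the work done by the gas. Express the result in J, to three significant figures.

W ≈ 1340 J

Adiabatic ⇒ Q = 0, so W_by = −ΔU = nCᵥ(T₁ − T₂).
Cᵥ = 3R/2 = 12.47 J/(mol·K).
W = (0.536)(12.47)(353 − 153) = 1337 J.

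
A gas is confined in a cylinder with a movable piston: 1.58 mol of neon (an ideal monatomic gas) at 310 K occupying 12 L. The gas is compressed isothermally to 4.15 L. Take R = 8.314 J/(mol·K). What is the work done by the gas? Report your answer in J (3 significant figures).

W ≈ -4320 J

Isothermal: W = nRT ln(V₂/V₁).
W = (1.58)(8.314)(310) × ln(4.15/12)
  = 4072 × -1.062
W_by_gas = -4324 J.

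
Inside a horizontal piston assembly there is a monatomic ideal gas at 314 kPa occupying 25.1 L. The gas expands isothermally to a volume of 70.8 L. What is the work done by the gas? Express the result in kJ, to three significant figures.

W ≈ 8.17 kJ

Isothermal: W = nRT ln(V₂/V₁) = P₁V₁ ln(V₂/V₁).
P₁V₁ = (314 kPa)(25.1 L) = 7881 J.
W = 7881 × ln(70.8/25.1) = 7881 × 1.037
W_by_gas = 8173 J.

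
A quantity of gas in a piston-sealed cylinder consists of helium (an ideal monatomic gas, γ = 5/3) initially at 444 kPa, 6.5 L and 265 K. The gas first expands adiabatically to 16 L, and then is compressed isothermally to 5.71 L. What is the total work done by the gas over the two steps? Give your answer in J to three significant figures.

W_total ≈ 323 J

Step 1 (adiabatic): W = (P₁V₁ − P₂V₂)/(γ−1) = (2886 − 1583)/0.667 = 1954 J.
After step 1: P = 98.94 kPa, V = 16 L, T = 145.4 K.
Step 2 (isothermal): W = P₁V₁ ln(V₂/V₁) = (1583) ln(5.71/16) = -1631 J.
W_total = 1954 − 1631 = 323.3 J.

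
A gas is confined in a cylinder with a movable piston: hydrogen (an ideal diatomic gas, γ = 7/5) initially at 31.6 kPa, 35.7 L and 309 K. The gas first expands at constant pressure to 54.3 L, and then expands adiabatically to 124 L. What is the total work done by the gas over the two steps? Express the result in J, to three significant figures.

Step 1 (isobaric): W = PΔV = (31.6 kPa)(54.3 − 35.7 L) = 587.8 J.
After step 1: P = 31.6 kPa, V = 54.3 L, T = 470 K.
Step 2 (adiabatic): W = (P₁V₁ − P₂V₂)/(γ−1) = (1716 − 1233)/0.4 = 1207 J.
W_total = 587.8 + 1207 = 1794 J.

W_total ≈ 1790 J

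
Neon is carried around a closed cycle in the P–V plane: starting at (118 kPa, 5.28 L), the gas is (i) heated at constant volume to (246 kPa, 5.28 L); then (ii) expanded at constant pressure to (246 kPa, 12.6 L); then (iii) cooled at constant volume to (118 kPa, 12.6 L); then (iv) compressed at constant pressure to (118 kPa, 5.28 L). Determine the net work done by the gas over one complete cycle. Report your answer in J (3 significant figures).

Constant-volume legs do no work.
W(ii) = (246)(12.6 − 5.28) = 1801 J; W(iv) = (118)(5.28 − 12.6) = -863.8 J.
W_net = 1801 − 863.8 = 937 J (the clockwise enclosed area).

W_net ≈ 937 J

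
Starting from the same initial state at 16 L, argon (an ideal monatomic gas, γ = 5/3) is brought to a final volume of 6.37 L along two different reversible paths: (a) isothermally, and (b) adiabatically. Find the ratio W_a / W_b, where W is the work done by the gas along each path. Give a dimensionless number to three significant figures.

Path (a) isothermal: W = P₁V₁ ln(V₂/V₁) → W_a/(P₁V₁) = -0.921.
Path (b) adiabatic: W = P₁V₁(1 − (V₁/V₂)^(γ−1))/(γ−1) → W_b/(P₁V₁) = -1.272.
W_a / W_b = -0.921 / -1.272 = 0.7242.

W_a / W_b ≈ 0.724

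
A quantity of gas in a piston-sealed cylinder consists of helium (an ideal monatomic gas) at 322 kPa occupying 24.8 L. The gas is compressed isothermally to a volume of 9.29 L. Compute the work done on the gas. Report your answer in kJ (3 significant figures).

Isothermal: W = nRT ln(V₂/V₁) = P₁V₁ ln(V₂/V₁).
P₁V₁ = (322 kPa)(24.8 L) = 7986 J.
W = 7986 × ln(9.29/24.8) = 7986 × -0.9819
W_by_gas = -7841 J; work on gas = −W_by = 7841 J.

W ≈ 7.84 kJ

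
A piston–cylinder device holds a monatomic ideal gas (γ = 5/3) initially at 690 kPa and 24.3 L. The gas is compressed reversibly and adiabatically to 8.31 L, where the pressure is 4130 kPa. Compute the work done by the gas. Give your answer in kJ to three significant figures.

Adiabatic: W = (P₁V₁ − P₂V₂)/(γ − 1) with γ = 5/3.
P₁V₁ = 16767 J, P₂V₂ = 34320 J.
W = (16767 − 34320) / 0.6667 = -26330 J.

W ≈ -26.3 kJ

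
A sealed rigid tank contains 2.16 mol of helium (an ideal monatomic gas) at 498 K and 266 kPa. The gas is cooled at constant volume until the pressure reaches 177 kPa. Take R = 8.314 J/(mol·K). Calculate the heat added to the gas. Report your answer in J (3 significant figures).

Q ≈ -4490 J

Constant volume ⇒ W = 0, so Q = ΔU = nCᵥΔT with Cᵥ = 3R/2 = 12.47 J/(mol·K).
At constant V, T₂/T₁ = P₂/P₁ ⇒ ΔT = T₁(P₂/P₁ − 1) = 498·(177/266 − 1) = -166.6 K.
ΔU = (2.16)(12.47)(-166.6) = -4488 J.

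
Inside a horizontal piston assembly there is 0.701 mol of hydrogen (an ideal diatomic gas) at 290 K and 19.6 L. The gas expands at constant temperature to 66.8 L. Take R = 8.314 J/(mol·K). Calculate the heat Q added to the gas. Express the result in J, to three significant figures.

Isothermal ⇒ ΔU = 0, so Q = W = nRT ln(V₂/V₁).
Q = (0.701)(8.314)(290) ln(66.8/19.6) = 1690 × 1.226 = 2072 J.

Q ≈ 2070 J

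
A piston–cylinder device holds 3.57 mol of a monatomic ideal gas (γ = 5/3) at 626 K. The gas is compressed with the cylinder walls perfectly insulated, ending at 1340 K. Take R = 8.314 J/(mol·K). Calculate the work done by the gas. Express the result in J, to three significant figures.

Adiabatic ⇒ Q = 0, so W_by = −ΔU = nCᵥ(T₁ − T₂).
Cᵥ = 3R/2 = 12.47 J/(mol·K).
W = (3.57)(12.47)(626 − 1340) = -31788 J.

W ≈ -31800 J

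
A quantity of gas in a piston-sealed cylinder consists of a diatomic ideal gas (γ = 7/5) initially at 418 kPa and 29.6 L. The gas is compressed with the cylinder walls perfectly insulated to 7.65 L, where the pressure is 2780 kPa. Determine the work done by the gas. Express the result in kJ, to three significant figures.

W ≈ -22.2 kJ

Adiabatic: W = (P₁V₁ − P₂V₂)/(γ − 1) with γ = 7/5.
P₁V₁ = 12373 J, P₂V₂ = 21267 J.
W = (12373 − 21267) / 0.4 = -22236 J.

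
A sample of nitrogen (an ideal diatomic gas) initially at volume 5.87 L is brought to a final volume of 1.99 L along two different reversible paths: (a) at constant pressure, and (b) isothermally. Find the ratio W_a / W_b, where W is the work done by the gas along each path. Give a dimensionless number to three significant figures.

W_a / W_b ≈ 0.611

Path (a) isobaric: W = P₁(V₂ − V₁) → W_a/(P₁V₁) = -0.661.
Path (b) isothermal: W = P₁V₁ ln(V₂/V₁) → W_b/(P₁V₁) = -1.082.
W_a / W_b = -0.661 / -1.082 = 0.6111.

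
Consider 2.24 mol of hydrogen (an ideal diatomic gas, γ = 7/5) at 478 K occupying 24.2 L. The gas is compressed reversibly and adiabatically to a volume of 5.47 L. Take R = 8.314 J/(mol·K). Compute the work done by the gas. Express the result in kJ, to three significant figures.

W ≈ -18.1 kJ

Adiabatic: TV^(γ−1) = const with γ = 7/5.
T₂ = T₁ (V₁/V₂)^(γ−1) = 478 × (24.2/5.47)^0.4 = 478 × 1.813 = 866.5 K.
W_by = nCᵥ(T₁ − T₂) = (2.24)(20.79)(478 − 866.5) = -18087 J.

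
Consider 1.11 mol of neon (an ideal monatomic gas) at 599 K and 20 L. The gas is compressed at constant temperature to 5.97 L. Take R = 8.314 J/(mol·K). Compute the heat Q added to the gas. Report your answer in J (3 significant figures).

Q ≈ -6680 J

Isothermal ⇒ ΔU = 0, so Q = W = nRT ln(V₂/V₁).
Q = (1.11)(8.314)(599) ln(5.97/20) = 5528 × -1.209 = -6683 J.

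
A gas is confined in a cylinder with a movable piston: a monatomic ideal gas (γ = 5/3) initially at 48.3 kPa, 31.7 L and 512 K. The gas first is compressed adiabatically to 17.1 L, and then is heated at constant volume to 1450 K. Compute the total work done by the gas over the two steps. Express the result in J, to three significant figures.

Step 1 (adiabatic): W = (P₁V₁ − P₂V₂)/(γ−1) = (1531 − 2311)/0.667 = -1169 J.
Step 2 (isochoric): W = 0 (constant volume).
W_total = -1169 + 0 = -1169 J.

W_total ≈ -1170 J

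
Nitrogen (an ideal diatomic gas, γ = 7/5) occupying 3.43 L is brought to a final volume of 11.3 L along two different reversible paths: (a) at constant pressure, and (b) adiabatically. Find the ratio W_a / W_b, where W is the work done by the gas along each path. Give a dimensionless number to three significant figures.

Path (a) isobaric: W = P₁(V₂ − V₁) → W_a/(P₁V₁) = 2.294.
Path (b) adiabatic: W = P₁V₁(1 − (V₁/V₂)^(γ−1))/(γ−1) → W_b/(P₁V₁) = 0.9482.
W_a / W_b = 2.294 / 0.9482 = 2.42.

W_a / W_b ≈ 2.42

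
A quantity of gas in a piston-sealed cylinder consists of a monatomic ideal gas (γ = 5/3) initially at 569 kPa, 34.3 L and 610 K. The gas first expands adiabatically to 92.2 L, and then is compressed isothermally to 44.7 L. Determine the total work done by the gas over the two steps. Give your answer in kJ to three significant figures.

Step 1 (adiabatic): W = (P₁V₁ − P₂V₂)/(γ−1) = (19517 − 10095)/0.667 = 14132 J.
After step 1: P = 109.5 kPa, V = 92.2 L, T = 315.5 K.
Step 2 (isothermal): W = P₁V₁ ln(V₂/V₁) = (10095) ln(44.7/92.2) = -7309 J.
W_total = 14132 − 7309 = 6823 J.

W_total ≈ 6.82 kJ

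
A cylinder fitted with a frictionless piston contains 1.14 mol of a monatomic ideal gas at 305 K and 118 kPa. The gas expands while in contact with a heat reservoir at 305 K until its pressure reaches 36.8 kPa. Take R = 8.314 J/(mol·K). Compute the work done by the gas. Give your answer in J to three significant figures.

W ≈ 3370 J

Isothermal process: W = nRT ln(V₂/V₁) = nRT ln(P₁/P₂).
W = (1.14)(8.314)(305) × ln(118/36.8)
  = 2891 × ln(3.207) = 2891 × 1.165
W_by_gas = 3368 J.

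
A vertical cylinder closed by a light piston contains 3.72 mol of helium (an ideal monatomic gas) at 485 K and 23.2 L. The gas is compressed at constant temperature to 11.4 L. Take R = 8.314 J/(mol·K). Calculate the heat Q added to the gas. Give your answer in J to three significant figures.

Q ≈ -10700 J

Isothermal ⇒ ΔU = 0, so Q = W = nRT ln(V₂/V₁).
Q = (3.72)(8.314)(485) ln(11.4/23.2) = 15000 × -0.7105 = -10658 J.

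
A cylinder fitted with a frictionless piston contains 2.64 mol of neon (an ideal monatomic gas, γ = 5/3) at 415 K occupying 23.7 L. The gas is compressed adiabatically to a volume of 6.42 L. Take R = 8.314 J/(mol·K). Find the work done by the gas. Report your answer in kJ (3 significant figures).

Adiabatic: TV^(γ−1) = const with γ = 5/3.
T₂ = T₁ (V₁/V₂)^(γ−1) = 415 × (23.7/6.42)^0.667 = 415 × 2.389 = 991.3 K.
W_by = nCᵥ(T₁ − T₂) = (2.64)(12.47)(415 − 991.3) = -18973 J.

W ≈ -19.0 kJ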